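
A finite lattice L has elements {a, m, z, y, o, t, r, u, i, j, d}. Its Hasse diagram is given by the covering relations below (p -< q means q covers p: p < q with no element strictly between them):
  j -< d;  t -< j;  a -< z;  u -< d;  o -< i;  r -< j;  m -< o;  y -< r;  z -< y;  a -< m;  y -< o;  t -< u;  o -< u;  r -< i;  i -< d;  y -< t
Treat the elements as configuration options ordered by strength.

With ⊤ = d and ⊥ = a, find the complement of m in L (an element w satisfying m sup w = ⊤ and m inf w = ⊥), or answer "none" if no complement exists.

j

Need w with m ∨ w = d and m ∧ w = a.
Checking each element gives: j.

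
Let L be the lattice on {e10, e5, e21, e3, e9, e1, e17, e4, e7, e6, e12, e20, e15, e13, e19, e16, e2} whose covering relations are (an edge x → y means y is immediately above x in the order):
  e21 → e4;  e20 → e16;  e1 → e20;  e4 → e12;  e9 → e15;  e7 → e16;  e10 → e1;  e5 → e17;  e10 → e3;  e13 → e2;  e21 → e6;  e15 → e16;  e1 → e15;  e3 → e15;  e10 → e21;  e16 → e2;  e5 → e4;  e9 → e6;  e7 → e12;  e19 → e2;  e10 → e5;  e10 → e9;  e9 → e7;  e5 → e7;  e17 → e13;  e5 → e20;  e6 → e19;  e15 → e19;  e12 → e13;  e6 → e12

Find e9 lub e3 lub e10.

e15

Common upper bounds of {e9, e3, e10}: e15, e16, e19, e2.
The least among these is e15.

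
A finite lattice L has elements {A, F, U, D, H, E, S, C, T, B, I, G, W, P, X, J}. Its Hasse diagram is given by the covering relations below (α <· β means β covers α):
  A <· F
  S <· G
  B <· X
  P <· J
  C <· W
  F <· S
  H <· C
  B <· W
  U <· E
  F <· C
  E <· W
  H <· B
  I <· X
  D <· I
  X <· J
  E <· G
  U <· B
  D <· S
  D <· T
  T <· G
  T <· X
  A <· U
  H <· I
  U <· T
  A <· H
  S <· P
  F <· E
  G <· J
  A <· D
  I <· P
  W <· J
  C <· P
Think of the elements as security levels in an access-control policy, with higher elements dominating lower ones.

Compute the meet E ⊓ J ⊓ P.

F

Common lower bounds of {E, J, P}: A, F.
The greatest among these is F.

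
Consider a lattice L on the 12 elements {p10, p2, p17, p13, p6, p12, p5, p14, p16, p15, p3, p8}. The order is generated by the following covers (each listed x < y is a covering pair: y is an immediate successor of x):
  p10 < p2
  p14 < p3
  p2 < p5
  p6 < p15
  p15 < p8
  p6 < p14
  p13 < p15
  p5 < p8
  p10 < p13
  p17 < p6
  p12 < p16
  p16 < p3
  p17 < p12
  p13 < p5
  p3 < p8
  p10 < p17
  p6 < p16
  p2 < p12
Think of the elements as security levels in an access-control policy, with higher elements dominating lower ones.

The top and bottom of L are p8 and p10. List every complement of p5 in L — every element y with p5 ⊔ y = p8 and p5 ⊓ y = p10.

p14, p17, p6

Need y with p5 ∨ y = p8 and p5 ∧ y = p10.
Checking each element gives: p14, p17, p6.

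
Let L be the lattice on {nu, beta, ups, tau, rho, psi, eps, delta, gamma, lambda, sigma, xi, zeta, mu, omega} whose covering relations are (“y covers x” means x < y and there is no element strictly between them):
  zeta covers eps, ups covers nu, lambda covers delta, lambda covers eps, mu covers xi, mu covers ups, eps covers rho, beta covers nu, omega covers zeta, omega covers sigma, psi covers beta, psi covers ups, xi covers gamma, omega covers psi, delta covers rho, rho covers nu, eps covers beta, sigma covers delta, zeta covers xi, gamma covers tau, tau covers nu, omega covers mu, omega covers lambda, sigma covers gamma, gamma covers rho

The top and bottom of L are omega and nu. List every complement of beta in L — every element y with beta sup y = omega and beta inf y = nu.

Need y with beta ∨ y = omega and beta ∧ y = nu.
Checking each element gives: mu, sigma.

mu, sigma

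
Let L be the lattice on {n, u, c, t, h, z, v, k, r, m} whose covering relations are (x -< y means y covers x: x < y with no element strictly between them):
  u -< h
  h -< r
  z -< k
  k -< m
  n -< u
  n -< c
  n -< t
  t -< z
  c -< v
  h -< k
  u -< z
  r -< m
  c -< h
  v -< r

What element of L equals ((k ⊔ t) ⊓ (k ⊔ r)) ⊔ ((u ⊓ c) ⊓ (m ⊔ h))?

k ∨ t = k
k ∨ r = m
k ∧ m = k
u ∧ c = n
m ∨ h = m
n ∧ m = n
k ∨ n = k

k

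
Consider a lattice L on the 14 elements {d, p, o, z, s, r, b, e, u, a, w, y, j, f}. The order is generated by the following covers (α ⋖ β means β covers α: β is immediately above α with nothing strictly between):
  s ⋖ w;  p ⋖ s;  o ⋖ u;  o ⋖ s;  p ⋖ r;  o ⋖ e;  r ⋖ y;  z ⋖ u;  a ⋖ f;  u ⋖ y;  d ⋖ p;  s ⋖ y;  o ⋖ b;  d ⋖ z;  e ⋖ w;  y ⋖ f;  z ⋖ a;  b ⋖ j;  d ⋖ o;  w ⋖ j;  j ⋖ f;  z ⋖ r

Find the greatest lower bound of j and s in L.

s

Common lower bounds of {j, s}: d, o, p, s.
The greatest among these is s.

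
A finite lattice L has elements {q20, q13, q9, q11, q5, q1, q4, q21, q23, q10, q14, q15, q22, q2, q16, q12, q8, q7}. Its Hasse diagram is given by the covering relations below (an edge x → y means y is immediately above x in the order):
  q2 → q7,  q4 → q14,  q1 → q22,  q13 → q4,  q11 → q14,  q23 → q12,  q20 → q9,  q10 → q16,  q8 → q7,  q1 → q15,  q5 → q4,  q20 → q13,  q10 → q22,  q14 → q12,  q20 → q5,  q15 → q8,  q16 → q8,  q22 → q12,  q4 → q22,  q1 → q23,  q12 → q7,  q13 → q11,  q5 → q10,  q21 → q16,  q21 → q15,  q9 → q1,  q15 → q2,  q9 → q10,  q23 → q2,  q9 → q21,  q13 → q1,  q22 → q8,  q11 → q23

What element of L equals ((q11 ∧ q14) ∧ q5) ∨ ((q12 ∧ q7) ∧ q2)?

q11 ∧ q14 = q11
q11 ∧ q5 = q20
q12 ∧ q7 = q12
q12 ∧ q2 = q23
q20 ∨ q23 = q23

q23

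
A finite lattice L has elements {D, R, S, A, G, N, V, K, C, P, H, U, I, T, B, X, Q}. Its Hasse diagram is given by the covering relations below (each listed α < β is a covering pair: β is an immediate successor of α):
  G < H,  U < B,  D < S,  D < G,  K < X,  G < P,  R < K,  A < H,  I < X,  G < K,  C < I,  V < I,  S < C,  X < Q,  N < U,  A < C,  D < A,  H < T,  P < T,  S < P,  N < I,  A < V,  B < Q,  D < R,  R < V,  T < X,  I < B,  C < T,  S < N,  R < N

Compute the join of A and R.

Common upper bounds of {A, R}: B, I, Q, V, X.
The least among these is V.

V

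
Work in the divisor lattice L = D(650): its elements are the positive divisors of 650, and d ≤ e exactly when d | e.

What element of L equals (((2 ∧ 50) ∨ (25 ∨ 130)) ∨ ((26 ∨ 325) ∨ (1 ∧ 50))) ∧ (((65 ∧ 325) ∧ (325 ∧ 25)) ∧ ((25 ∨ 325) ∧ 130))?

2 ∧ 50 = 2
25 ∨ 130 = 650
2 ∨ 650 = 650
26 ∨ 325 = 650
1 ∧ 50 = 1
650 ∨ 1 = 650
650 ∨ 650 = 650
65 ∧ 325 = 65
325 ∧ 25 = 25
65 ∧ 25 = 5
25 ∨ 325 = 325
325 ∧ 130 = 65
5 ∧ 65 = 5
650 ∧ 5 = 5

5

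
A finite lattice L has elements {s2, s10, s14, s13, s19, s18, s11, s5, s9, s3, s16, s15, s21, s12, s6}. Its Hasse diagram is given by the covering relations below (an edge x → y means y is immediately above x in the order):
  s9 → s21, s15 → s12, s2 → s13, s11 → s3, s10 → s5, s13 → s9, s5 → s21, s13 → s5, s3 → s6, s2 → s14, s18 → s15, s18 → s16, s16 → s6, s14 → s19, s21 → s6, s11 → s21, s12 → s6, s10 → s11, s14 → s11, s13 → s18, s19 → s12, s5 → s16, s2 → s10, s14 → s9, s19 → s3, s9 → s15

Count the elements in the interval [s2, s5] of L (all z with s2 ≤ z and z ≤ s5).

The interval [s2, s5] = {s10, s13, s2, s5}, which has 4 elements.

4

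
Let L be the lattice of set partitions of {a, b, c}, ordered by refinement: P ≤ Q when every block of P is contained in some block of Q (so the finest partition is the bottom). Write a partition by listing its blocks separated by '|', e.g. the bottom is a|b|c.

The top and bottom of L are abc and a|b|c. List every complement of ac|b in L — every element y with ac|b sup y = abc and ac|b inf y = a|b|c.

Need y with ac|b ∨ y = abc and ac|b ∧ y = a|b|c.
Checking each element gives: ab|c, a|bc.

ab|c, a|bc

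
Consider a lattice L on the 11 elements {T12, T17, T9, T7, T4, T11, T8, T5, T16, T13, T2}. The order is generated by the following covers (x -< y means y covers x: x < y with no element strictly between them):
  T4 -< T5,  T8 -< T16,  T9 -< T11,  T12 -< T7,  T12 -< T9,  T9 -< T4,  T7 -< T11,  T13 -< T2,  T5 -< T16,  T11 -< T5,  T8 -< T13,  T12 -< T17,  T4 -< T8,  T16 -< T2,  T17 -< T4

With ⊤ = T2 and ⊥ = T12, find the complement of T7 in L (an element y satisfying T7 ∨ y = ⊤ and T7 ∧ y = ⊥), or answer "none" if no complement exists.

T13

Need y with T7 ∨ y = T2 and T7 ∧ y = T12.
Checking each element gives: T13.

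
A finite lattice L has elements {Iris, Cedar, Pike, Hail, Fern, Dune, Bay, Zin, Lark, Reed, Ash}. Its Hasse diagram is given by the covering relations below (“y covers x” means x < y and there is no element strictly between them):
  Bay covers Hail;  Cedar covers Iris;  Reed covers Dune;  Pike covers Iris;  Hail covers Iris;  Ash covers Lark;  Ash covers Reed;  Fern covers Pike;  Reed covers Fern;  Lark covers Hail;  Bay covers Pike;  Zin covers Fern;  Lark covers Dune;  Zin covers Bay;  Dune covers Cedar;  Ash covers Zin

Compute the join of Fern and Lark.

Ash

Common upper bounds of {Fern, Lark}: Ash.
The least among these is Ash.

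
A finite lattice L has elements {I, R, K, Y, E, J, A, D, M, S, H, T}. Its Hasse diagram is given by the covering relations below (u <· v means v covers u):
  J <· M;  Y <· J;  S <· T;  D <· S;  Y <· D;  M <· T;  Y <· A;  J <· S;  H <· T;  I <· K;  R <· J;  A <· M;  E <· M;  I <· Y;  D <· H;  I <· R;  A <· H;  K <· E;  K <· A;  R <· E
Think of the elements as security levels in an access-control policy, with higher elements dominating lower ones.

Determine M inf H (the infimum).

A

Common lower bounds of {M, H}: A, I, K, Y.
The greatest among these is A.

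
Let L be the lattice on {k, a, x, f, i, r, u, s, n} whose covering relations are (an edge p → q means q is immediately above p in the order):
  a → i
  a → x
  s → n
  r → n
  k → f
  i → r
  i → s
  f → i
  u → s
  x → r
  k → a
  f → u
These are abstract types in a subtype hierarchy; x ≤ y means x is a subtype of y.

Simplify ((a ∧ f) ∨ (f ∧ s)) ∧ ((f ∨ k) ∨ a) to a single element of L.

f

a ∧ f = k
f ∧ s = f
k ∨ f = f
f ∨ k = f
f ∨ a = i
f ∧ i = f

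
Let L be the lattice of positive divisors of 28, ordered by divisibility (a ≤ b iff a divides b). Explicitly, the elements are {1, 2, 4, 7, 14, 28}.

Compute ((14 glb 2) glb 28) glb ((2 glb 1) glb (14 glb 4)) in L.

1

14 ∧ 2 = 2
2 ∧ 28 = 2
2 ∧ 1 = 1
14 ∧ 4 = 2
1 ∧ 2 = 1
2 ∧ 1 = 1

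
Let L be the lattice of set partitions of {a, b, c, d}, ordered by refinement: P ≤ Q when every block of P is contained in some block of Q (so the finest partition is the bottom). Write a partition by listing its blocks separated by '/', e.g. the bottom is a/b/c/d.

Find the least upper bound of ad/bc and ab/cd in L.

abcd

Common upper bounds of {ad/bc, ab/cd}: abcd.
The least among these is abcd.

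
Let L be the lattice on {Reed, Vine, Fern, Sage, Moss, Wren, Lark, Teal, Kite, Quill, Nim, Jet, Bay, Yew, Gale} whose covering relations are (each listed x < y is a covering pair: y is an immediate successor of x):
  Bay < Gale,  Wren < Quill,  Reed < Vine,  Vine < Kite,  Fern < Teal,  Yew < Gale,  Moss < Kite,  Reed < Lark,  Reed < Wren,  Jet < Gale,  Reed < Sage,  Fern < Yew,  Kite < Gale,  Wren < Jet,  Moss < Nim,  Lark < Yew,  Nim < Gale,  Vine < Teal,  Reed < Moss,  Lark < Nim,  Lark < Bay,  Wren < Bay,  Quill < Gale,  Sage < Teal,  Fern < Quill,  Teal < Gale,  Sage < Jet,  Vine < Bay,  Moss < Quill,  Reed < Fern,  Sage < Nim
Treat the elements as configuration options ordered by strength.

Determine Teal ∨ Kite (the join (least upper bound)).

Common upper bounds of {Teal, Kite}: Gale.
The least among these is Gale.

Gale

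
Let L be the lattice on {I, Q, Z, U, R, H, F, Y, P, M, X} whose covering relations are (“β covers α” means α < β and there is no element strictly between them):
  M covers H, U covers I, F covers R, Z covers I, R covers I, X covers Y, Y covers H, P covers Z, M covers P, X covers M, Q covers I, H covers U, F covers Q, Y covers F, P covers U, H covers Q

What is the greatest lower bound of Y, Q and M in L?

Common lower bounds of {Y, Q, M}: I, Q.
The greatest among these is Q.

Q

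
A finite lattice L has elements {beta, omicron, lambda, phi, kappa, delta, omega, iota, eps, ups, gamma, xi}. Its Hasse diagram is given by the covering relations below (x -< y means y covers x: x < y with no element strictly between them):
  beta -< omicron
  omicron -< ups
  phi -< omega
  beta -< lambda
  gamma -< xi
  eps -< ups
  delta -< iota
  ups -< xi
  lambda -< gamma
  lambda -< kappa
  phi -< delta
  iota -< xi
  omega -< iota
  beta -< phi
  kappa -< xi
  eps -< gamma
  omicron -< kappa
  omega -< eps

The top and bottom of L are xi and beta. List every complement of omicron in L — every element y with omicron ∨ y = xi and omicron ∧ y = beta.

Need y with omicron ∨ y = xi and omicron ∧ y = beta.
Checking each element gives: delta, gamma, iota.

delta, gamma, iota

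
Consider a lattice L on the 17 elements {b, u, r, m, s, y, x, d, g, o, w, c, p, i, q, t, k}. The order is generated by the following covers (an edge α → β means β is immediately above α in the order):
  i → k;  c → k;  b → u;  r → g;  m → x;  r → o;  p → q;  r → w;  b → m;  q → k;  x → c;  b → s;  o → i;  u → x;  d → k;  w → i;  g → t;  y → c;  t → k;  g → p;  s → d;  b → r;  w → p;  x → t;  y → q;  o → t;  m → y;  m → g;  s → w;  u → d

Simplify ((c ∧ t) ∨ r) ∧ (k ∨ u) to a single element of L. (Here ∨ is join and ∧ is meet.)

t

c ∧ t = x
x ∨ r = t
k ∨ u = k
t ∧ k = t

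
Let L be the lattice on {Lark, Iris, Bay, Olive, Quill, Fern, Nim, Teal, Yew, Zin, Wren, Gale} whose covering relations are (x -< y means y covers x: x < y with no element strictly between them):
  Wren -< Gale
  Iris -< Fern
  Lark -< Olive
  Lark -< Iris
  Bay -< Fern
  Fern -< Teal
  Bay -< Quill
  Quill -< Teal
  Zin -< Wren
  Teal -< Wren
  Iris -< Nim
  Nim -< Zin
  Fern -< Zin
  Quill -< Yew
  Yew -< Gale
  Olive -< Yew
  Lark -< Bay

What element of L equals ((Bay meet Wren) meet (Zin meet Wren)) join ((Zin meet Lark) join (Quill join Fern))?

Teal

Bay ∧ Wren = Bay
Zin ∧ Wren = Zin
Bay ∧ Zin = Bay
Zin ∧ Lark = Lark
Quill ∨ Fern = Teal
Lark ∨ Teal = Teal
Bay ∨ Teal = Teal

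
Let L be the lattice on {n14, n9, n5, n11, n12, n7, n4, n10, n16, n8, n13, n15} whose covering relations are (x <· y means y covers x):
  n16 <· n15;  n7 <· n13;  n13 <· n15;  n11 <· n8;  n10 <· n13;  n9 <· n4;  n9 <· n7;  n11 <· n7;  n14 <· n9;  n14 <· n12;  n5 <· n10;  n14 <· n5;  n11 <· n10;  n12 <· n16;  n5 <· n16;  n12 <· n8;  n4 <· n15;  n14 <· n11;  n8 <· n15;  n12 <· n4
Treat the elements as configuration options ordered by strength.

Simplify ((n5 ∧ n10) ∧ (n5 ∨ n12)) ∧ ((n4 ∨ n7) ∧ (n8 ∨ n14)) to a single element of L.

n14

n5 ∧ n10 = n5
n5 ∨ n12 = n16
n5 ∧ n16 = n5
n4 ∨ n7 = n15
n8 ∨ n14 = n8
n15 ∧ n8 = n8
n5 ∧ n8 = n14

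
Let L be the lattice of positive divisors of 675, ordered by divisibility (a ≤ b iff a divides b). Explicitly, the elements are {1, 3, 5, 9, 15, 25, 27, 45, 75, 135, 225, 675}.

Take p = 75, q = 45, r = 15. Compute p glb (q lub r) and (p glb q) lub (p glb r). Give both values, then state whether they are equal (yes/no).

q lub r = 45, so p glb (q lub r) = 75 glb 45 = 15.
p glb q = 15 and p glb r = 15, so (p glb q) lub (p glb r) = 15 lub 15 = 15.
Equal: yes.

15; 15; yes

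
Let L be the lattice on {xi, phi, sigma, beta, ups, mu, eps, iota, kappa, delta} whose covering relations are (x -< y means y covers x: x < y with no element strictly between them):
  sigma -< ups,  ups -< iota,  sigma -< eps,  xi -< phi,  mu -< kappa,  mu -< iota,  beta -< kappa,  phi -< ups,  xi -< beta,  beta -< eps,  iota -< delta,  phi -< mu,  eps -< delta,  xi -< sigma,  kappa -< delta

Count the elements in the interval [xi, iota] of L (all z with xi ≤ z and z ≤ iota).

The interval [xi, iota] = {iota, mu, phi, sigma, ups, xi}, which has 6 elements.

6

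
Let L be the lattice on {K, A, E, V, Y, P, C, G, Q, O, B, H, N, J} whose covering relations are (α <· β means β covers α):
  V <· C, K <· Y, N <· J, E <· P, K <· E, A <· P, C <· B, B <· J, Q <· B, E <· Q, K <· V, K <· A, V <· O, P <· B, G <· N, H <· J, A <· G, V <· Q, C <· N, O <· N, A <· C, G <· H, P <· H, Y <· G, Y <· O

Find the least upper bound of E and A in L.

Common upper bounds of {E, A}: B, H, J, P.
The least among these is P.

P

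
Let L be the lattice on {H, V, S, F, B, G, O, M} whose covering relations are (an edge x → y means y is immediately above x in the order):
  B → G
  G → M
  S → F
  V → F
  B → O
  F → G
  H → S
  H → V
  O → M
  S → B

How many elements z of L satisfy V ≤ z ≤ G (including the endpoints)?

The interval [V, G] = {F, G, V}, which has 3 elements.

3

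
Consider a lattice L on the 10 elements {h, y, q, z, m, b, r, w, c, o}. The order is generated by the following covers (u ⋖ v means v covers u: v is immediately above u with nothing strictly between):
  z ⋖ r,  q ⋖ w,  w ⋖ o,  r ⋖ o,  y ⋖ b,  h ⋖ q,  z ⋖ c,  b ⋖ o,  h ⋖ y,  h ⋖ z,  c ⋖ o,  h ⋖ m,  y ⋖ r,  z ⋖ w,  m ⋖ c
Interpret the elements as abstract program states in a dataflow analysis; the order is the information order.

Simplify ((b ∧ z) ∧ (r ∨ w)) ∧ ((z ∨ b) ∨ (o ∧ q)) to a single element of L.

b ∧ z = h
r ∨ w = o
h ∧ o = h
z ∨ b = o
o ∧ q = q
o ∨ q = o
h ∧ o = h

h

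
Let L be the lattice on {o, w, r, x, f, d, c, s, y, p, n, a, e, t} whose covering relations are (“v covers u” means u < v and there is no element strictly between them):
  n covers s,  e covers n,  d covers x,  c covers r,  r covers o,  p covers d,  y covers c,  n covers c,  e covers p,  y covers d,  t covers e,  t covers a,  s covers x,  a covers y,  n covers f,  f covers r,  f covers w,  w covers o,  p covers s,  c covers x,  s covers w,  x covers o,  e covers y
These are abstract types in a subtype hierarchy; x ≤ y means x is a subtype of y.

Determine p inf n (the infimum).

s

Common lower bounds of {p, n}: o, s, w, x.
The greatest among these is s.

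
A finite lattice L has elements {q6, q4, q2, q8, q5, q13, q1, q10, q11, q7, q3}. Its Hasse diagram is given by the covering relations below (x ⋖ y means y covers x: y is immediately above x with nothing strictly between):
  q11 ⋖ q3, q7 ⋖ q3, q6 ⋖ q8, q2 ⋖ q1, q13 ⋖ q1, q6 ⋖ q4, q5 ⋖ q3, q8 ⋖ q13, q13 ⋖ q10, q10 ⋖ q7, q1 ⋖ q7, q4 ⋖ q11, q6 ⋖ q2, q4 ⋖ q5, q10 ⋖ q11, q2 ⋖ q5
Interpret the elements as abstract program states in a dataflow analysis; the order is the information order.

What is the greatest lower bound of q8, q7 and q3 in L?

Common lower bounds of {q8, q7, q3}: q6, q8.
The greatest among these is q8.

q8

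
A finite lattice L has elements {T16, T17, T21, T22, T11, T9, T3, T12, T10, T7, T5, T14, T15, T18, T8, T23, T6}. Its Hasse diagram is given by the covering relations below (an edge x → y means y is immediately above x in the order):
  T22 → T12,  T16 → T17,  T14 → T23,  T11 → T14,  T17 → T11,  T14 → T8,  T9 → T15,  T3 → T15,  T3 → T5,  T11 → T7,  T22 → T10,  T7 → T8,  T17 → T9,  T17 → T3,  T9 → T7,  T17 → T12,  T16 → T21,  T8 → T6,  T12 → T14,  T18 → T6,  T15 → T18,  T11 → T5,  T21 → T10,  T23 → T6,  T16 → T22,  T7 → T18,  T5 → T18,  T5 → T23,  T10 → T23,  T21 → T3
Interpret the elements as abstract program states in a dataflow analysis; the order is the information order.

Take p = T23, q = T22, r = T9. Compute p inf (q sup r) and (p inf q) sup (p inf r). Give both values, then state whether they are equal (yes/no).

T14; T12; no

q sup r = T8, so p inf (q sup r) = T23 inf T8 = T14.
p inf q = T22 and p inf r = T17, so (p inf q) sup (p inf r) = T22 sup T17 = T12.
Equal: no.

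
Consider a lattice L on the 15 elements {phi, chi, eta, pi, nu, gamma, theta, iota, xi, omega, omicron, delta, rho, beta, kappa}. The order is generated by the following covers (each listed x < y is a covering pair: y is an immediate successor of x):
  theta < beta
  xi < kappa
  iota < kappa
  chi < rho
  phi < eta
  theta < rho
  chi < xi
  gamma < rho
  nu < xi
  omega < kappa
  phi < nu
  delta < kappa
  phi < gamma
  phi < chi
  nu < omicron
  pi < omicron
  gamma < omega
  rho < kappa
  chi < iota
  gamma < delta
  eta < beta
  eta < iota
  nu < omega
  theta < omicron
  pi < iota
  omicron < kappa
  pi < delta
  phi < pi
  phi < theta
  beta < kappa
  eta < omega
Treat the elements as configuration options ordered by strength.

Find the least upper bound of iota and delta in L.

kappa

Common upper bounds of {iota, delta}: kappa.
The least among these is kappa.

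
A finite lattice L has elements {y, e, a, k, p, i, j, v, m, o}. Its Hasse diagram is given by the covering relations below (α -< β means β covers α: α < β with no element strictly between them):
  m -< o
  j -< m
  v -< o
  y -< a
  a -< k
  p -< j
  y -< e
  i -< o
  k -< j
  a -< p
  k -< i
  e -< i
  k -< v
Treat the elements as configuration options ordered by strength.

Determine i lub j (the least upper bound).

o

Common upper bounds of {i, j}: o.
The least among these is o.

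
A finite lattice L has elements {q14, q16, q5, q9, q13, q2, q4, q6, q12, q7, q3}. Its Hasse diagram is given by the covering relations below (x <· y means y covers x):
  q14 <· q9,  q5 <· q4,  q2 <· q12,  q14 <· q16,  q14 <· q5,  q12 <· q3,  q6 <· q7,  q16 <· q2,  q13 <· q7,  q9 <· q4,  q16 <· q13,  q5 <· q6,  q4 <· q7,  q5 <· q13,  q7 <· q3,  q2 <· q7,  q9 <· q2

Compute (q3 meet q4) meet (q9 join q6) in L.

q3 ∧ q4 = q4
q9 ∨ q6 = q7
q4 ∧ q7 = q4

q4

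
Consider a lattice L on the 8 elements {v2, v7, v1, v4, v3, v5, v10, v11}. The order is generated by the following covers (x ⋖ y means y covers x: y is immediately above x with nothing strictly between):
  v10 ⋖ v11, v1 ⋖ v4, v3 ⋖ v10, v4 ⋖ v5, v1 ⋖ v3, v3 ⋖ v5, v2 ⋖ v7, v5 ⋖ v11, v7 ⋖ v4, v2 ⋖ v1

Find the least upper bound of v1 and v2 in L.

Common upper bounds of {v1, v2}: v1, v10, v11, v3, v4, v5.
The least among these is v1.

v1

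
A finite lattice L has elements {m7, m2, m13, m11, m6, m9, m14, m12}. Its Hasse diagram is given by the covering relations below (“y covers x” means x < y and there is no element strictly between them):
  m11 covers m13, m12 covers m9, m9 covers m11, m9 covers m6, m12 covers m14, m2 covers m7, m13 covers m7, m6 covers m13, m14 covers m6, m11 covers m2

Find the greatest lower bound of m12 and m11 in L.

m11

Common lower bounds of {m12, m11}: m11, m13, m2, m7.
The greatest among these is m11.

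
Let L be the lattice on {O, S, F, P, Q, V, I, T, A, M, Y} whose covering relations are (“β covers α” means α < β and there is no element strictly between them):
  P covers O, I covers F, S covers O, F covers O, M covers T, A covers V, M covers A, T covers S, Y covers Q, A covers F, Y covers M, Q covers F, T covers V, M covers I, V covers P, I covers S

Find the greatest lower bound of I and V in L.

Common lower bounds of {I, V}: O.
The greatest among these is O.

O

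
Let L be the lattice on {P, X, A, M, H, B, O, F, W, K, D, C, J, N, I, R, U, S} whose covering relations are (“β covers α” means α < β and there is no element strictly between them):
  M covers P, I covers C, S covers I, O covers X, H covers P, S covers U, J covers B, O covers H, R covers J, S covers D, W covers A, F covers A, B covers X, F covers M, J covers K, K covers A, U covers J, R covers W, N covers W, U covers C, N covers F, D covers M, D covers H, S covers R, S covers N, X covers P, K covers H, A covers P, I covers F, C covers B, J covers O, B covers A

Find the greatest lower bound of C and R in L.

B

Common lower bounds of {C, R}: A, B, P, X.
The greatest among these is B.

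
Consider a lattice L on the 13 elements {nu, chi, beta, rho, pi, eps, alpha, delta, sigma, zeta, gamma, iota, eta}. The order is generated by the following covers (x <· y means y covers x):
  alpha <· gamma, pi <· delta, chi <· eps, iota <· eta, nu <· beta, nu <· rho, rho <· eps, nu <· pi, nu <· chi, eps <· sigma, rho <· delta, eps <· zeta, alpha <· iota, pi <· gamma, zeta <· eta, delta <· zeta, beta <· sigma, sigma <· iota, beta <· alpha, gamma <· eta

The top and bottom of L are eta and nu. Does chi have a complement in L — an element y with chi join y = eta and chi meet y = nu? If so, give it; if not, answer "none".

Need y with chi ∨ y = eta and chi ∧ y = nu.
Checking each element gives: gamma.

gamma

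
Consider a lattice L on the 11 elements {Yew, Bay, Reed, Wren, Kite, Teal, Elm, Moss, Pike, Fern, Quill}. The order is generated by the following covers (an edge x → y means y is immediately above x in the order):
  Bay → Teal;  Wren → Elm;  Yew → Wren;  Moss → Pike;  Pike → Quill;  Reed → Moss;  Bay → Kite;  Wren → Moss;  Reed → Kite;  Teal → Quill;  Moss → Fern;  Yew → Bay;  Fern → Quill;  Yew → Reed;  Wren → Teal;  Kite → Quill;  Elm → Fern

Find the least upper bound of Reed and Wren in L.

Common upper bounds of {Reed, Wren}: Fern, Moss, Pike, Quill.
The least among these is Moss.

Moss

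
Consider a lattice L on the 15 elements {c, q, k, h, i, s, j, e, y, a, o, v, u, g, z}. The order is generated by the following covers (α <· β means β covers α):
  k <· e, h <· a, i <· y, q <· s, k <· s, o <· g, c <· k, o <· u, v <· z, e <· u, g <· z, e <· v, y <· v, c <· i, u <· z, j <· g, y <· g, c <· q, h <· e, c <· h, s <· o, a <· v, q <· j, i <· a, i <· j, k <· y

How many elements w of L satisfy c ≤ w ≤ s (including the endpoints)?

The interval [c, s] = {c, k, q, s}, which has 4 elements.

4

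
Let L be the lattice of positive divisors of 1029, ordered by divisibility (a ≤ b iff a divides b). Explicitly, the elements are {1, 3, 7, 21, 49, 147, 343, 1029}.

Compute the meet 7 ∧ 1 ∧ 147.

Common lower bounds of {7, 1, 147}: 1.
The greatest among these is 1.

1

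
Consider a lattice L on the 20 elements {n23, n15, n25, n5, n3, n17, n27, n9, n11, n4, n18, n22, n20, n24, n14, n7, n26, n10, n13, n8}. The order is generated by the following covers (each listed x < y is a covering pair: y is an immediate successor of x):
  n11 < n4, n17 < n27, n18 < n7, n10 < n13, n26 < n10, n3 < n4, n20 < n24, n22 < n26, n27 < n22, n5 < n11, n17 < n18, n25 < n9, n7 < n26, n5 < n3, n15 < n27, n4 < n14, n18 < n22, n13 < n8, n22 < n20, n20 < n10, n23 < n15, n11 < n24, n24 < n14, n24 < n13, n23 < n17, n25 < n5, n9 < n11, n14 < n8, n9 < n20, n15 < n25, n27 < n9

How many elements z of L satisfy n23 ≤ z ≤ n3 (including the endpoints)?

The interval [n23, n3] = {n15, n23, n25, n3, n5}, which has 5 elements.

5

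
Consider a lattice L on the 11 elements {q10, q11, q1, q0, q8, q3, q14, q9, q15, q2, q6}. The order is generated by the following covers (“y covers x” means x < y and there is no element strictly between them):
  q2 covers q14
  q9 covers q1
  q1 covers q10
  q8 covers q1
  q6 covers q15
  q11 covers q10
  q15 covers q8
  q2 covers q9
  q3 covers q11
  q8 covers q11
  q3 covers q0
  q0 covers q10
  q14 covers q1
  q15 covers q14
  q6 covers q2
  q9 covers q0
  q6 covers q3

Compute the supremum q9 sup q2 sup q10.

q2

Common upper bounds of {q9, q2, q10}: q2, q6.
The least among these is q2.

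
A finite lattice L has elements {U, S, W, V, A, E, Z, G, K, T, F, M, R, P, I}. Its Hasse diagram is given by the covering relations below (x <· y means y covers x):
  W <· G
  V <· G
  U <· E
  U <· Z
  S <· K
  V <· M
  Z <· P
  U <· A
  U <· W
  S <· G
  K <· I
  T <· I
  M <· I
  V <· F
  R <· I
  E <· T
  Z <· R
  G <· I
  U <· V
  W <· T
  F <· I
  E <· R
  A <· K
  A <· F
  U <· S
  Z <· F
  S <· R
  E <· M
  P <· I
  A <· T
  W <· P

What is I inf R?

Common lower bounds of {I, R}: E, R, S, U, Z.
The greatest among these is R.

R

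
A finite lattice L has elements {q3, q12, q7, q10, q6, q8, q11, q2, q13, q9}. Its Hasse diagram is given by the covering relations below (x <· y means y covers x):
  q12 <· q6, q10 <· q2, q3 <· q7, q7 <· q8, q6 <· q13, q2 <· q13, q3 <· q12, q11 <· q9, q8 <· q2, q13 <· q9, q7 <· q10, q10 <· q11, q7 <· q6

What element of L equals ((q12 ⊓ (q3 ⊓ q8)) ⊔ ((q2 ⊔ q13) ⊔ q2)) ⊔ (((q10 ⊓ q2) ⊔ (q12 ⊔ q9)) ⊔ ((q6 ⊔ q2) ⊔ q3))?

q9

q3 ∧ q8 = q3
q12 ∧ q3 = q3
q2 ∨ q13 = q13
q13 ∨ q2 = q13
q3 ∨ q13 = q13
q10 ∧ q2 = q10
q12 ∨ q9 = q9
q10 ∨ q9 = q9
q6 ∨ q2 = q13
q13 ∨ q3 = q13
q9 ∨ q13 = q9
q13 ∨ q9 = q9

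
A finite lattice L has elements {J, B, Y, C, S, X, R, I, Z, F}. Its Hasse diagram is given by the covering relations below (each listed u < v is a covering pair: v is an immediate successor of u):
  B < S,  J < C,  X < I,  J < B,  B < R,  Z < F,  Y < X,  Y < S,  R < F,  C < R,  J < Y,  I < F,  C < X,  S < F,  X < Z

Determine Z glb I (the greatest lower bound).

X

Common lower bounds of {Z, I}: C, J, X, Y.
The greatest among these is X.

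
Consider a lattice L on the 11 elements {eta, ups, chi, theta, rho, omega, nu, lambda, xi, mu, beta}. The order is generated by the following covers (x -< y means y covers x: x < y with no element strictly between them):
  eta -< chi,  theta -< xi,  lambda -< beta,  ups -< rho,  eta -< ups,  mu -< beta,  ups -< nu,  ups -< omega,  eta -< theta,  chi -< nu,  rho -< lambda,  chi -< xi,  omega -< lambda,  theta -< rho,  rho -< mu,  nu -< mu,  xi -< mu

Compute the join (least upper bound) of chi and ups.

nu

Common upper bounds of {chi, ups}: beta, mu, nu.
The least among these is nu.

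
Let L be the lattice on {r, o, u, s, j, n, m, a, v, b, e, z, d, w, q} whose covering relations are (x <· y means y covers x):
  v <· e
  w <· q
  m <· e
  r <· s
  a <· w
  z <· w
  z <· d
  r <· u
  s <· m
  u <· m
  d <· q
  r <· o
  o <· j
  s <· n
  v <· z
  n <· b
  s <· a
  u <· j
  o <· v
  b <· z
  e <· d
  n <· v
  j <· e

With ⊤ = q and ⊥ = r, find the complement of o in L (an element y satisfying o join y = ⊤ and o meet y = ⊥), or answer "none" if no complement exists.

none

For every candidate y, either o ∨ y ≠ q or o ∧ y ≠ r; no complement exists.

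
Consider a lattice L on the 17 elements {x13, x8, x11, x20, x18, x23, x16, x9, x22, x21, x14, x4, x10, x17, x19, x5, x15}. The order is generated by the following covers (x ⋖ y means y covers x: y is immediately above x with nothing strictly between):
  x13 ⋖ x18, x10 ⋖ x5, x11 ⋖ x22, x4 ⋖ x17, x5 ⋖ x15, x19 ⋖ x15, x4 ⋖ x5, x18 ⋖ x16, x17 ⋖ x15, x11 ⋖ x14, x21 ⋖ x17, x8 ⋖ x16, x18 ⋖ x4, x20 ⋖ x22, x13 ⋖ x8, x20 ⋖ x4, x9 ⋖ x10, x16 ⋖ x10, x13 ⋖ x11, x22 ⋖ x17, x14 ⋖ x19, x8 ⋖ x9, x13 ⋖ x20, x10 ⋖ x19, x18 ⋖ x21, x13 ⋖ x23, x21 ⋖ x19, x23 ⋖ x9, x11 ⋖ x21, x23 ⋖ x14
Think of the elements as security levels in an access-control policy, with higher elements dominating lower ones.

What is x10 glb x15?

x10

Common lower bounds of {x10, x15}: x10, x13, x16, x18, x23, x8, x9.
The greatest among these is x10.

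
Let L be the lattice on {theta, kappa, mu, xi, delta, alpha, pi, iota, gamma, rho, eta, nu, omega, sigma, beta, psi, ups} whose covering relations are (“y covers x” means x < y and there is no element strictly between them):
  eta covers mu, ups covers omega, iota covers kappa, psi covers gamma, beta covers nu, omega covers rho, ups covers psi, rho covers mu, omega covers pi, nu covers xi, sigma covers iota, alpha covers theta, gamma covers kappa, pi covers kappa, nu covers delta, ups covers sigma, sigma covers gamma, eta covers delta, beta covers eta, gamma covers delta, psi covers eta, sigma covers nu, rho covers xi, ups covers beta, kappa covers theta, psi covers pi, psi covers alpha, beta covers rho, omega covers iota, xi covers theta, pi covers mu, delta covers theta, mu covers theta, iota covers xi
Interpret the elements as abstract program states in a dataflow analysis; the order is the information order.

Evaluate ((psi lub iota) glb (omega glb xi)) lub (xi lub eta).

beta

psi ∨ iota = ups
omega ∧ xi = xi
ups ∧ xi = xi
xi ∨ eta = beta
xi ∨ beta = beta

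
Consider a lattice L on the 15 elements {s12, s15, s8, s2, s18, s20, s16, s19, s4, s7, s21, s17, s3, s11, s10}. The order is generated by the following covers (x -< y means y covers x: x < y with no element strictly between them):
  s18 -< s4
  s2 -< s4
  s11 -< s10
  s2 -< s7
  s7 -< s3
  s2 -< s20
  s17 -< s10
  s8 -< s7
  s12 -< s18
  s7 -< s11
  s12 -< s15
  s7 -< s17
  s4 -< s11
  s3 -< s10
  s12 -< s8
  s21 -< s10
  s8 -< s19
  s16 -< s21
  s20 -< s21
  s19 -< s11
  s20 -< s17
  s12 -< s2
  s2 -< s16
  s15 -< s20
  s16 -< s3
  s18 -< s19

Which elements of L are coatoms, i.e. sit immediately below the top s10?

s11, s17, s21, s3

The coatoms are exactly the elements covered by s10: s11, s17, s21, s3.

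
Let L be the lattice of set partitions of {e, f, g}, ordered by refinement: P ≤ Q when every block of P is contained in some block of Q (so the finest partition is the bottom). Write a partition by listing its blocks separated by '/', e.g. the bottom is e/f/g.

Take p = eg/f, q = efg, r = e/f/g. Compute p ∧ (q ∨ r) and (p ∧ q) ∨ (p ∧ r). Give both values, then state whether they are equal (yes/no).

eg/f; eg/f; yes

q ∨ r = efg, so p ∧ (q ∨ r) = eg/f ∧ efg = eg/f.
p ∧ q = eg/f and p ∧ r = e/f/g, so (p ∧ q) ∨ (p ∧ r) = eg/f ∨ e/f/g = eg/f.
Equal: yes.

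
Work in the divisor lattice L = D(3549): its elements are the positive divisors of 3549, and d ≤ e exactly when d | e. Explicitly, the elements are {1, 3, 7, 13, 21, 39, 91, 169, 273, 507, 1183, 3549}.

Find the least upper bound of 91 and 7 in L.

91

In the divisibility order, the join is the least common multiple: lcm(91, 7) = 91.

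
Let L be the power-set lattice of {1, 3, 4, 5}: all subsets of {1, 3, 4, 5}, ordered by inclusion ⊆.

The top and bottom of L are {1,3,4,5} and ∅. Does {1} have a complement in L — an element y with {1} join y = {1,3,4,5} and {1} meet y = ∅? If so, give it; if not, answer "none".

Need y with {1} ∨ y = {1,3,4,5} and {1} ∧ y = ∅.
Checking each element gives: {3,4,5}.

{3,4,5}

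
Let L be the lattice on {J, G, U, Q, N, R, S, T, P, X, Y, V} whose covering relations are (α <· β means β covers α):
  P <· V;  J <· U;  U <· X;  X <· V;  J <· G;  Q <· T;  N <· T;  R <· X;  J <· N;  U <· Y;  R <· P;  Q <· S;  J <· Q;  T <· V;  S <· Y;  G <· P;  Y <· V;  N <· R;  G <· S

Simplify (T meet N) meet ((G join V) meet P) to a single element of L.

N

T ∧ N = N
G ∨ V = V
V ∧ P = P
N ∧ P = N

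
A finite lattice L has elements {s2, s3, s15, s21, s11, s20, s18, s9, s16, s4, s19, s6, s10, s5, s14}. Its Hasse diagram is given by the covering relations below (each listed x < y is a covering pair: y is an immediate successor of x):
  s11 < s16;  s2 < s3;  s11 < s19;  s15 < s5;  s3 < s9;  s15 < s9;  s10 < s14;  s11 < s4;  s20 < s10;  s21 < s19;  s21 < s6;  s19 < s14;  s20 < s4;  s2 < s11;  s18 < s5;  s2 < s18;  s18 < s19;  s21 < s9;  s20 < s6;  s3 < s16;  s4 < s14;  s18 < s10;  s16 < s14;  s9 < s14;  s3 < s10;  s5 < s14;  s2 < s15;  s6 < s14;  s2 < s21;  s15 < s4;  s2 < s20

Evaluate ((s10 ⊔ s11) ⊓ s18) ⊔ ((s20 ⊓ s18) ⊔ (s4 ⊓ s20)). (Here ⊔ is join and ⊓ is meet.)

s10 ∨ s11 = s14
s14 ∧ s18 = s18
s20 ∧ s18 = s2
s4 ∧ s20 = s20
s2 ∨ s20 = s20
s18 ∨ s20 = s10

s10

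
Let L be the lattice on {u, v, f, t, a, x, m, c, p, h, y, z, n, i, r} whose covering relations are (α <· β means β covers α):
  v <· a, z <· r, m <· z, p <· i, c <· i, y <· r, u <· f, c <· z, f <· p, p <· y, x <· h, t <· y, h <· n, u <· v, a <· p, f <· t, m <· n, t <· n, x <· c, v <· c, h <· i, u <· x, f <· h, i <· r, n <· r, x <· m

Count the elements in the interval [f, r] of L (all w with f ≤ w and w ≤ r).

8

The interval [f, r] = {f, h, i, n, p, r, t, y}, which has 8 elements.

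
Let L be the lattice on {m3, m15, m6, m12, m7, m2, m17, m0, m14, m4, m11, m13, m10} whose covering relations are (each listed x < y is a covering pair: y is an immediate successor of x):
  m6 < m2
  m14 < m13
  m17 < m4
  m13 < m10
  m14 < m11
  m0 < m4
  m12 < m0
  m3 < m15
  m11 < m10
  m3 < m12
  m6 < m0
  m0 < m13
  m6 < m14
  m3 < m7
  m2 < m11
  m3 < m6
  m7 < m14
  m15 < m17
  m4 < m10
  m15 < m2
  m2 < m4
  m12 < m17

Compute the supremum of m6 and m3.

m6

Common upper bounds of {m6, m3}: m0, m10, m11, m13, m14, m2, m4, m6.
The least among these is m6.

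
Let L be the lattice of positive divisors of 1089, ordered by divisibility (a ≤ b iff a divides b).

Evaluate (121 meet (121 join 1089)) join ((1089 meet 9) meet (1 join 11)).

121

121 ∨ 1089 = 1089
121 ∧ 1089 = 121
1089 ∧ 9 = 9
1 ∨ 11 = 11
9 ∧ 11 = 1
121 ∨ 1 = 121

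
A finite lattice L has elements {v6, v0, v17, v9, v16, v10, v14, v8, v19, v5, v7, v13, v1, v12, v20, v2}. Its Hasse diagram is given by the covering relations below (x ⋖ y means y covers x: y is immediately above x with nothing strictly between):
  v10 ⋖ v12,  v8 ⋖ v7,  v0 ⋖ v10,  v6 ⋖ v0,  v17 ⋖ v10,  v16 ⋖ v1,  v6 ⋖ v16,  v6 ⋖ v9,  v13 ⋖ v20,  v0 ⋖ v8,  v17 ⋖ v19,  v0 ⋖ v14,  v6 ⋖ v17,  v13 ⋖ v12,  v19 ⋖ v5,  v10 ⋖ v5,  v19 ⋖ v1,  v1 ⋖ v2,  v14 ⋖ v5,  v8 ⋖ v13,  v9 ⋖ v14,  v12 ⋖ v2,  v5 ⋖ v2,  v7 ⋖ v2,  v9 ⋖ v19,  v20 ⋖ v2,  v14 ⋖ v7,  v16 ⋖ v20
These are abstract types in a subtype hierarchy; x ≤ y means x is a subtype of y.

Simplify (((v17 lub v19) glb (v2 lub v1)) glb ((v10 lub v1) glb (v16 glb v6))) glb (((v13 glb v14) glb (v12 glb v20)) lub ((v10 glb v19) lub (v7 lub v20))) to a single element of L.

v17 ∨ v19 = v19
v2 ∨ v1 = v2
v19 ∧ v2 = v19
v10 ∨ v1 = v2
v16 ∧ v6 = v6
v2 ∧ v6 = v6
v19 ∧ v6 = v6
v13 ∧ v14 = v0
v12 ∧ v20 = v13
v0 ∧ v13 = v0
v10 ∧ v19 = v17
v7 ∨ v20 = v2
v17 ∨ v2 = v2
v0 ∨ v2 = v2
v6 ∧ v2 = v6

v6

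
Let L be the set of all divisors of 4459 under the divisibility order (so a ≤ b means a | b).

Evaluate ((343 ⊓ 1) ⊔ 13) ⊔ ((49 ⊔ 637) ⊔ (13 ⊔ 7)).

637

343 ∧ 1 = 1
1 ∨ 13 = 13
49 ∨ 637 = 637
13 ∨ 7 = 91
637 ∨ 91 = 637
13 ∨ 637 = 637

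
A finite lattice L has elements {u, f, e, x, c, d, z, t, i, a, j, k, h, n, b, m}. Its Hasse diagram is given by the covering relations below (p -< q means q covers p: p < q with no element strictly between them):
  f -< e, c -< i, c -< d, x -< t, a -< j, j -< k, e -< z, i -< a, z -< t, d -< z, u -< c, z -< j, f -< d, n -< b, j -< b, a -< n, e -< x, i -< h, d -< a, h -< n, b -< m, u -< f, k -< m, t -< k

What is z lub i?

j

Common upper bounds of {z, i}: b, j, k, m.
The least among these is j.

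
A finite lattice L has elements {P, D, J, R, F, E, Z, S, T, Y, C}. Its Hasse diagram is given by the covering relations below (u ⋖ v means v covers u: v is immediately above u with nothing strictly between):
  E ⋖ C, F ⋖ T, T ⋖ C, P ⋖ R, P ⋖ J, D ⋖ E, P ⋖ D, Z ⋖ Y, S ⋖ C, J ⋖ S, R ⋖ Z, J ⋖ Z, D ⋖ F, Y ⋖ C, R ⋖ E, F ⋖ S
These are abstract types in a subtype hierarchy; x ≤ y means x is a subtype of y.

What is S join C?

Common upper bounds of {S, C}: C.
The least among these is C.

C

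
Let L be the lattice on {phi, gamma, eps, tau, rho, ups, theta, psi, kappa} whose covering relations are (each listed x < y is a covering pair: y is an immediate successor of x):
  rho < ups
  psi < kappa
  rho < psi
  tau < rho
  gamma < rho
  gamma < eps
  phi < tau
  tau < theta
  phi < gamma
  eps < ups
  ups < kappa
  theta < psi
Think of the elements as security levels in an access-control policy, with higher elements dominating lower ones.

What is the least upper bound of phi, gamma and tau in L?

rho

Common upper bounds of {phi, gamma, tau}: kappa, psi, rho, ups.
The least among these is rho.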